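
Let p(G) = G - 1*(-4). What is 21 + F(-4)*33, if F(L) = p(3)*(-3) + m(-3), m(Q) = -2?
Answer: -738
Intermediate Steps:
p(G) = 4 + G (p(G) = G + 4 = 4 + G)
F(L) = -23 (F(L) = (4 + 3)*(-3) - 2 = 7*(-3) - 2 = -21 - 2 = -23)
21 + F(-4)*33 = 21 - 23*33 = 21 - 759 = -738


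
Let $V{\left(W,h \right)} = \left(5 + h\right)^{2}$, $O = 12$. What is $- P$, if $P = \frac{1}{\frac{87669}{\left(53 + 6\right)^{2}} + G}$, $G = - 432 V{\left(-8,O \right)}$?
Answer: $\frac{3481}{434508219} \approx 8.0114 \cdot 10^{-6}$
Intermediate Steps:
$G = -124848$ ($G = - 432 \left(5 + 12\right)^{2} = - 432 \cdot 17^{2} = \left(-432\right) 289 = -124848$)
$P = - \frac{3481}{434508219}$ ($P = \frac{1}{\frac{87669}{\left(53 + 6\right)^{2}} - 124848} = \frac{1}{\frac{87669}{59^{2}} - 124848} = \frac{1}{\frac{87669}{3481} - 124848} = \frac{1}{- \frac{434508219}{3481}} = - \frac{3481}{434508219} \approx -8.0114 \cdot 10^{-6}$)
$- P = \left(-1\right) \left(- \frac{3481}{434508219}\right) = \frac{3481}{434508219}$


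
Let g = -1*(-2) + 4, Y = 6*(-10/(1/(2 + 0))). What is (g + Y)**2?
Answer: 12996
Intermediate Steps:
Y = -120 (Y = 6*(-10/(1/2)) = 6*(-10/1/2) = 6*(-10*2) = 6*(-20) = -120)
g = 6 (g = 2 + 4 = 6)
(g + Y)**2 = (6 - 120)**2 = (-114)**2 = 12996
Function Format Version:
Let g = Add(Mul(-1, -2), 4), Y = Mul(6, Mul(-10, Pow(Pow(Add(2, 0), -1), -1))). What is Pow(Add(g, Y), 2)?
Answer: 12996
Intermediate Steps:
Y = -120 (Y = Mul(6, Mul(-10, Pow(Pow(2, -1), -1))) = Mul(6, Mul(-10, Pow(Rational(1, 2), -1))) = Mul(6, Mul(-10, 2)) = Mul(6, -20) = -120)
g = 6 (g = Add(2, 4) = 6)
Pow(Add(g, Y), 2) = Pow(Add(6, -120), 2) = Pow(-114, 2) = 12996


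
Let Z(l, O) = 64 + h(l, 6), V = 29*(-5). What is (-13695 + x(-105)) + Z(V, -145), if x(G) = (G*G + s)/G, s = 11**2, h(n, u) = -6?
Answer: -1443031/105 ≈ -13743.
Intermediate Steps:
s = 121
V = -145
Z(l, O) = 58 (Z(l, O) = 64 - 6 = 58)
x(G) = (121 + G**2)/G (x(G) = (G*G + 121)/G = (G**2 + 121)/G = (121 + G**2)/G)
(-13695 + x(-105)) + Z(V, -145) = (-13695 + (-105 + 121/(-105))) + 58 = (-13695 + (-105 + 121*(-1/105))) + 58 = (-13695 + (-105 - 121/105)) + 58 = (-13695 - 11146/105) + 58 = -1449121/105 + 58 = -1443031/105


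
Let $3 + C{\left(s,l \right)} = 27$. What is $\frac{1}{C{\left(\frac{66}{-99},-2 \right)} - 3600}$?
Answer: $- \frac{1}{3576} \approx -0.00027964$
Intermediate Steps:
$C{\left(s,l \right)} = 24$ ($C{\left(s,l \right)} = -3 + 27 = 24$)
$\frac{1}{C{\left(\frac{66}{-99},-2 \right)} - 3600} = \frac{1}{24 - 3600} = \frac{1}{-3576} = - \frac{1}{3576}$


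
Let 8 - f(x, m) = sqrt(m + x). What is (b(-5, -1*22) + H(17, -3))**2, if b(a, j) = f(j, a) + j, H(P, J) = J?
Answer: 262 + 102*I*sqrt(3) ≈ 262.0 + 176.67*I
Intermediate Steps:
f(x, m) = 8 - sqrt(m + x)
b(a, j) = 8 + j - sqrt(a + j) (b(a, j) = (8 - sqrt(a + j)) + j = 8 + j - sqrt(a + j))
(b(-5, -1*22) + H(17, -3))**2 = ((8 - 1*22 - sqrt(-5 - 1*22)) - 3)**2 = ((8 - 22 - sqrt(-5 - 22)) - 3)**2 = ((8 - 22 - sqrt(-27)) - 3)**2 = ((8 - 22 - 3*I*sqrt(3)) - 3)**2 = ((-14 - 3*I*sqrt(3)) - 3)**2 = (-17 - 3*I*sqrt(3))**2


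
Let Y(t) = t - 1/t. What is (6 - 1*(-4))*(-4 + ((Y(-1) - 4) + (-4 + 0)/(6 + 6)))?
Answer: -250/3 ≈ -83.333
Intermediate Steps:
(6 - 1*(-4))*(-4 + ((Y(-1) - 4) + (-4 + 0)/(6 + 6))) = (6 - 1*(-4))*(-4 + (((-1 - 1/(-1)) - 4) + (-4 + 0)/(6 + 6))) = (6 + 4)*(-4 + (((-1 - 1*(-1)) - 4) - 4/12)) = 10*(-4 + (((-1 + 1) - 4) - 4*1/12)) = 10*(-4 + ((0 - 4) - ⅓)) = 10*(-4 + (-4 - ⅓)) = 10*(-4 - 13/3) = 10*(-25/3) = -250/3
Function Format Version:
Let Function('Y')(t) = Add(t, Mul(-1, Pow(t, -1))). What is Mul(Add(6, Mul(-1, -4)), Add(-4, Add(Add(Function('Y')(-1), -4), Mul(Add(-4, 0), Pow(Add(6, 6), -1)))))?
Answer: Rational(-250, 3) ≈ -83.333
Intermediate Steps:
Mul(Add(6, Mul(-1, -4)), Add(-4, Add(Add(Function('Y')(-1), -4), Mul(Add(-4, 0), Pow(Add(6, 6), -1))))) = Mul(Add(6, Mul(-1, -4)), Add(-4, Add(Add(Add(-1, Mul(-1, Pow(-1, -1))), -4), Mul(Add(-4, 0), Pow(Add(6, 6), -1))))) = Mul(Add(6, 4), Add(-4, Add(Add(Add(-1, Mul(-1, -1)), -4), Mul(-4, Pow(12, -1))))) = Mul(10, Add(-4, Add(Add(Add(-1, 1), -4), Mul(-4, Rational(1, 12))))) = Mul(10, Add(-4, Add(Add(0, -4), Rational(-1, 3)))) = Mul(10, Add(-4, Add(-4, Rational(-1, 3)))) = Mul(10, Add(-4, Rational(-13, 3))) = Mul(10, Rational(-25, 3)) = Rational(-250, 3)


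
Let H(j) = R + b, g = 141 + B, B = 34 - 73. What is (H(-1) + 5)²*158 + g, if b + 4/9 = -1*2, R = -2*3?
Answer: 160100/81 ≈ 1976.5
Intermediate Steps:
R = -6
b = -22/9 (b = -4/9 - 1*2 = -4/9 - 2 = -22/9 ≈ -2.4444)
B = -39
g = 102 (g = 141 - 39 = 102)
H(j) = -76/9 (H(j) = -6 - 22/9 = -76/9)
(H(-1) + 5)²*158 + g = (-76/9 + 5)²*158 + 102 = (-31/9)²*158 + 102 = (961/81)*158 + 102 = 151838/81 + 102 = 160100/81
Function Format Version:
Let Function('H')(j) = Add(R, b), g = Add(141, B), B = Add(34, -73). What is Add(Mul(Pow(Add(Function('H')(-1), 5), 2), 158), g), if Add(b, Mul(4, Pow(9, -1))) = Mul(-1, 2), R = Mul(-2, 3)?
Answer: Rational(160100, 81) ≈ 1976.5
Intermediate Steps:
R = -6
b = Rational(-22, 9) (b = Add(Rational(-4, 9), Mul(-1, 2)) = Add(Rational(-4, 9), -2) = Rational(-22, 9) ≈ -2.4444)
B = -39
g = 102 (g = Add(141, -39) = 102)
Function('H')(j) = Rational(-76, 9) (Function('H')(j) = Add(-6, Rational(-22, 9)) = Rational(-76, 9))
Add(Mul(Pow(Add(Function('H')(-1), 5), 2), 158), g) = Add(Mul(Pow(Add(Rational(-76, 9), 5), 2), 158), 102) = Add(Mul(Pow(Rational(-31, 9), 2), 158), 102) = Add(Mul(Rational(961, 81), 158), 102) = Add(Rational(151838, 81), 102) = Rational(160100, 81)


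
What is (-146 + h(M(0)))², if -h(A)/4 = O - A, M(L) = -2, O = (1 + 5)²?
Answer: 88804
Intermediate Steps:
O = 36 (O = 6² = 36)
h(A) = -144 + 4*A (h(A) = -4*(36 - A) = -144 + 4*A)
(-146 + h(M(0)))² = (-146 + (-144 + 4*(-2)))² = (-146 + (-144 - 8))² = (-146 - 152)² = (-298)² = 88804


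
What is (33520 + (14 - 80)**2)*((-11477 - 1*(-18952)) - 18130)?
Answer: -403568780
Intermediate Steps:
(33520 + (14 - 80)**2)*((-11477 - 1*(-18952)) - 18130) = (33520 + (-66)**2)*((-11477 + 18952) - 18130) = (33520 + 4356)*(7475 - 18130) = 37876*(-10655) = -403568780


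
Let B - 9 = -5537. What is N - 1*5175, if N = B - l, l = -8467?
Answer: -2236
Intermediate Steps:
B = -5528 (B = 9 - 5537 = -5528)
N = 2939 (N = -5528 - 1*(-8467) = -5528 + 8467 = 2939)
N - 1*5175 = 2939 - 1*5175 = 2939 - 5175 = -2236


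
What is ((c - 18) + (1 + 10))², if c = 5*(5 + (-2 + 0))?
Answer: 64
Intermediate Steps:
c = 15 (c = 5*(5 - 2) = 5*3 = 15)
((c - 18) + (1 + 10))² = ((15 - 18) + (1 + 10))² = (-3 + 11)² = 8² = 64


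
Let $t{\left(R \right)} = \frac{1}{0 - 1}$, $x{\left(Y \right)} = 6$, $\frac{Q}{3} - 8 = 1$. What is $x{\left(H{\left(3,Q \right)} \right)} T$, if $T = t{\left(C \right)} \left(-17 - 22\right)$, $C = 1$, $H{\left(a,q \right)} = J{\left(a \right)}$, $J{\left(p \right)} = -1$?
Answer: $234$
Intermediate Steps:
$Q = 27$ ($Q = 24 + 3 \cdot 1 = 24 + 3 = 27$)
$H{\left(a,q \right)} = -1$
$t{\left(R \right)} = -1$ ($t{\left(R \right)} = \frac{1}{-1} = -1$)
$T = 39$ ($T = - (-17 - 22) = \left(-1\right) \left(-39\right) = 39$)
$x{\left(H{\left(3,Q \right)} \right)} T = 6 \cdot 39 = 234$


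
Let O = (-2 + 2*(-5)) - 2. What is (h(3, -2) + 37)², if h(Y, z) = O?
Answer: 529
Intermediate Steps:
O = -14 (O = (-2 - 10) - 2 = -12 - 2 = -14)
h(Y, z) = -14
(h(3, -2) + 37)² = (-14 + 37)² = 23² = 529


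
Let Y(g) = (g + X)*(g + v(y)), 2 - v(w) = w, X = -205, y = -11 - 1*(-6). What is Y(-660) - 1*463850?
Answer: 100995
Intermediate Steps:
y = -5 (y = -11 + 6 = -5)
v(w) = 2 - w
Y(g) = (-205 + g)*(7 + g) (Y(g) = (g - 205)*(g + (2 - 1*(-5))) = (-205 + g)*(g + (2 + 5)) = (-205 + g)*(g + 7) = (-205 + g)*(7 + g))
Y(-660) - 1*463850 = (-1435 + (-660)² - 198*(-660)) - 1*463850 = (-1435 + 435600 + 130680) - 463850 = 564845 - 463850 = 100995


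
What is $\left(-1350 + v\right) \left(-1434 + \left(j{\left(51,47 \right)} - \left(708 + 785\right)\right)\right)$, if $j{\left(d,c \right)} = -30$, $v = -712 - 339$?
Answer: $7099757$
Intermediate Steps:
$v = -1051$
$\left(-1350 + v\right) \left(-1434 + \left(j{\left(51,47 \right)} - \left(708 + 785\right)\right)\right) = \left(-1350 - 1051\right) \left(-1434 - 1523\right) = - 2401 \left(-1434 - 1523\right) = \left(-2401\right) \left(-2957\right) = 7099757$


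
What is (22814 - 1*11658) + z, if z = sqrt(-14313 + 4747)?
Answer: 11156 + I*sqrt(9566) ≈ 11156.0 + 97.806*I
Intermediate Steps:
z = I*sqrt(9566) (z = sqrt(-9566) = I*sqrt(9566) ≈ 97.806*I)
(22814 - 1*11658) + z = (22814 - 1*11658) + I*sqrt(9566) = (22814 - 11658) + I*sqrt(9566) = 11156 + I*sqrt(9566)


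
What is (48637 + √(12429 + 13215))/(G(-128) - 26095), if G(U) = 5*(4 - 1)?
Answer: -48637/26080 - √6411/13040 ≈ -1.8711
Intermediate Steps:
G(U) = 15 (G(U) = 5*3 = 15)
(48637 + √(12429 + 13215))/(G(-128) - 26095) = (48637 + √(12429 + 13215))/(15 - 26095) = (48637 + √25644)/(-26080) = (48637 + 2*√6411)*(-1/26080) = -48637/26080 - √6411/13040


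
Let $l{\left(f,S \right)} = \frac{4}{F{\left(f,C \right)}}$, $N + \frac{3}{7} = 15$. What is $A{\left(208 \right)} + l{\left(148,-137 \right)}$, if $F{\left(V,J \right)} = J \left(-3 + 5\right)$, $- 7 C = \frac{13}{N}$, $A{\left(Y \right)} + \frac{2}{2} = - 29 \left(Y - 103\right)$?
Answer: $- \frac{39802}{13} \approx -3061.7$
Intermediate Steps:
$N = \frac{102}{7}$ ($N = - \frac{3}{7} + 15 = \frac{102}{7} \approx 14.571$)
$A{\left(Y \right)} = 2986 - 29 Y$ ($A{\left(Y \right)} = -1 - 29 \left(Y - 103\right) = -1 - 29 \left(-103 + Y\right) = -1 - \left(-2987 + 29 Y\right) = 2986 - 29 Y$)
$C = - \frac{13}{102}$ ($C = - \frac{13 \frac{1}{\frac{102}{7}}}{7} = - \frac{13 \cdot \frac{7}{102}}{7} = \left(- \frac{1}{7}\right) \frac{91}{102} = - \frac{13}{102} \approx -0.12745$)
$F{\left(V,J \right)} = 2 J$ ($F{\left(V,J \right)} = J 2 = 2 J$)
$l{\left(f,S \right)} = - \frac{204}{13}$ ($l{\left(f,S \right)} = \frac{4}{2 \left(- \frac{13}{102}\right)} = \frac{4}{- \frac{13}{51}} = 4 \left(- \frac{51}{13}\right) = - \frac{204}{13}$)
$A{\left(208 \right)} + l{\left(148,-137 \right)} = \left(2986 - 6032\right) - \frac{204}{13} = -3046 - \frac{204}{13} = - \frac{39802}{13}$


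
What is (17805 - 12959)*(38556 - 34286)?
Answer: 20692420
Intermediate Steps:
(17805 - 12959)*(38556 - 34286) = 4846*4270 = 20692420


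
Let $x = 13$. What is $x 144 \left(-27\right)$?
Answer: $-50544$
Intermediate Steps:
$x 144 \left(-27\right) = 13 \cdot 144 \left(-27\right) = 1872 \left(-27\right) = -50544$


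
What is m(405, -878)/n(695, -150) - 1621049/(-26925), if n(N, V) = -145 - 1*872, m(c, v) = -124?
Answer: 550648511/9127575 ≈ 60.328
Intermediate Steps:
n(N, V) = -1017 (n(N, V) = -145 - 872 = -1017)
m(405, -878)/n(695, -150) - 1621049/(-26925) = -124/(-1017) - 1621049/(-26925) = -124*(-1/1017) - 1621049*(-1/26925) = 124/1017 + 1621049/26925 = 550648511/9127575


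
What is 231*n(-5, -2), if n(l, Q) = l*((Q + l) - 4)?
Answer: 12705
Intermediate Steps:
n(l, Q) = l*(-4 + Q + l)
231*n(-5, -2) = 231*(-5*(-4 - 2 - 5)) = 231*(-5*(-11)) = 231*55 = 12705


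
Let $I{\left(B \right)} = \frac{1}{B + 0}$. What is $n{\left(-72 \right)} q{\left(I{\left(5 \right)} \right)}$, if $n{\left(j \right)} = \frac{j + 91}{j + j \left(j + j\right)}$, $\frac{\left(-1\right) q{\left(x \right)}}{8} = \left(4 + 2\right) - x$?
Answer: $- \frac{551}{6435} \approx -0.085626$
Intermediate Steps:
$I{\left(B \right)} = \frac{1}{B}$
$q{\left(x \right)} = -48 + 8 x$ ($q{\left(x \right)} = - 8 \left(\left(4 + 2\right) - x\right) = - 8 \left(6 - x\right) = -48 + 8 x$)
$n{\left(j \right)} = \frac{91 + j}{j + 2 j^{2}}$ ($n{\left(j \right)} = \frac{91 + j}{j + j 2 j} = \frac{91 + j}{j + 2 j^{2}}$)
$n{\left(-72 \right)} q{\left(I{\left(5 \right)} \right)} = \frac{91 - 72}{\left(-72\right) \left(1 + 2 \left(-72\right)\right)} \left(-48 + \frac{8}{5}\right) = \left(- \frac{1}{72}\right) \frac{1}{1 - 144} \cdot 19 \left(-48 + 8 \cdot \frac{1}{5}\right) = \left(- \frac{1}{72}\right) \frac{1}{-143} \cdot 19 \left(-48 + \frac{8}{5}\right) = \left(- \frac{1}{72}\right) \left(- \frac{1}{143}\right) 19 \left(- \frac{232}{5}\right) = \frac{19}{10296} \left(- \frac{232}{5}\right) = - \frac{551}{6435}$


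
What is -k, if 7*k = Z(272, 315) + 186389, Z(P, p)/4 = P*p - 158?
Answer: -528477/7 ≈ -75497.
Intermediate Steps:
Z(P, p) = -632 + 4*P*p (Z(P, p) = 4*(P*p - 158) = 4*(-158 + P*p) = -632 + 4*P*p)
k = 528477/7 (k = ((-632 + 4*272*315) + 186389)/7 = ((-632 + 342720) + 186389)/7 = (342088 + 186389)/7 = (⅐)*528477 = 528477/7 ≈ 75497.)
-k = -1*528477/7 = -528477/7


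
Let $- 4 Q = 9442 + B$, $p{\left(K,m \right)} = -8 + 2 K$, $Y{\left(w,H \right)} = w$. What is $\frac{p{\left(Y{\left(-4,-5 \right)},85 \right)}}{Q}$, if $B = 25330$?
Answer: $\frac{16}{8693} \approx 0.0018406$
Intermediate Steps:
$Q = -8693$ ($Q = - \frac{9442 + 25330}{4} = \left(- \frac{1}{4}\right) 34772 = -8693$)
$\frac{p{\left(Y{\left(-4,-5 \right)},85 \right)}}{Q} = \frac{-8 + 2 \left(-4\right)}{-8693} = \left(-8 - 8\right) \left(- \frac{1}{8693}\right) = \left(-16\right) \left(- \frac{1}{8693}\right) = \frac{16}{8693}$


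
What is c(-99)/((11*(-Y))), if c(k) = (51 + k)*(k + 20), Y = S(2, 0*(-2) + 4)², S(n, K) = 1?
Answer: -3792/11 ≈ -344.73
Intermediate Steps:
Y = 1 (Y = 1² = 1)
c(k) = (20 + k)*(51 + k) (c(k) = (51 + k)*(20 + k) = (20 + k)*(51 + k))
c(-99)/((11*(-Y))) = (1020 + (-99)² + 71*(-99))/((11*(-1*1))) = (1020 + 9801 - 7029)/((11*(-1))) = 3792/(-11) = 3792*(-1/11) = -3792/11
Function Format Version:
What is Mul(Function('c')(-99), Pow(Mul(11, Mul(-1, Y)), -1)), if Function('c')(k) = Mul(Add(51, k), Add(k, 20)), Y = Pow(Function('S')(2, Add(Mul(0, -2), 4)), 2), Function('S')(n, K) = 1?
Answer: Rational(-3792, 11) ≈ -344.73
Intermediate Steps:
Y = 1 (Y = Pow(1, 2) = 1)
Function('c')(k) = Mul(Add(20, k), Add(51, k)) (Function('c')(k) = Mul(Add(51, k), Add(20, k)) = Mul(Add(20, k), Add(51, k)))
Mul(Function('c')(-99), Pow(Mul(11, Mul(-1, Y)), -1)) = Mul(Add(1020, Pow(-99, 2), Mul(71, -99)), Pow(Mul(11, Mul(-1, 1)), -1)) = Mul(Add(1020, 9801, -7029), Pow(Mul(11, -1), -1)) = Mul(3792, Pow(-11, -1)) = Mul(3792, Rational(-1, 11)) = Rational(-3792, 11)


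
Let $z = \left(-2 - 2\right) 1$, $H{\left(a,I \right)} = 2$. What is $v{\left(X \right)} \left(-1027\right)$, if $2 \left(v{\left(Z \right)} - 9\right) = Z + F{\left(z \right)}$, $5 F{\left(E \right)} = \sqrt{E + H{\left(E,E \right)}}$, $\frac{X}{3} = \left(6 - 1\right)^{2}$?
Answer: $- \frac{95511}{2} - \frac{1027 i \sqrt{2}}{10} \approx -47756.0 - 145.24 i$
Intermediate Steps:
$X = 75$ ($X = 3 \left(6 - 1\right)^{2} = 3 \cdot 5^{2} = 3 \cdot 25 = 75$)
$z = -4$ ($z = \left(-2 - 2\right) 1 = \left(-4\right) 1 = -4$)
$F{\left(E \right)} = \frac{\sqrt{2 + E}}{5}$ ($F{\left(E \right)} = \frac{\sqrt{E + 2}}{5} = \frac{\sqrt{2 + E}}{5}$)
$v{\left(Z \right)} = 9 + \frac{Z}{2} + \frac{i \sqrt{2}}{10}$ ($v{\left(Z \right)} = 9 + \frac{Z + \frac{\sqrt{2 - 4}}{5}}{2} = 9 + \frac{Z + \frac{\sqrt{-2}}{5}}{2} = 9 + \frac{Z + \frac{i \sqrt{2}}{5}}{2} = 9 + \left(\frac{Z}{2} + \frac{i \sqrt{2}}{10}\right) = 9 + \frac{Z}{2} + \frac{i \sqrt{2}}{10}$)
$v{\left(X \right)} \left(-1027\right) = \left(9 + \frac{1}{2} \cdot 75 + \frac{i \sqrt{2}}{10}\right) \left(-1027\right) = \left(9 + \frac{75}{2} + \frac{i \sqrt{2}}{10}\right) \left(-1027\right) = \left(\frac{93}{2} + \frac{i \sqrt{2}}{10}\right) \left(-1027\right) = - \frac{95511}{2} - \frac{1027 i \sqrt{2}}{10}$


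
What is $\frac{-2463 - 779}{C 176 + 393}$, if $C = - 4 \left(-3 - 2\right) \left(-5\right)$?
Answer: $\frac{3242}{17207} \approx 0.18841$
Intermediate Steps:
$C = -100$ ($C = \left(-4\right) \left(-5\right) \left(-5\right) = 20 \left(-5\right) = -100$)
$\frac{-2463 - 779}{C 176 + 393} = \frac{-2463 - 779}{\left(-100\right) 176 + 393} = - \frac{3242}{-17600 + 393} = - \frac{3242}{-17207} = \left(-3242\right) \left(- \frac{1}{17207}\right) = \frac{3242}{17207}$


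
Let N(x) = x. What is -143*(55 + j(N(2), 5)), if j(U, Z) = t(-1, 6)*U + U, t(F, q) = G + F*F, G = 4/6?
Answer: -25883/3 ≈ -8627.7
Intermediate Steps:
G = 2/3 (G = 4*(1/6) = 2/3 ≈ 0.66667)
t(F, q) = 2/3 + F**2 (t(F, q) = 2/3 + F*F = 2/3 + F**2)
j(U, Z) = 8*U/3 (j(U, Z) = (2/3 + (-1)**2)*U + U = (2/3 + 1)*U + U = 5*U/3 + U = 8*U/3)
-143*(55 + j(N(2), 5)) = -143*(55 + (8/3)*2) = -143*(55 + 16/3) = -143*181/3 = -25883/3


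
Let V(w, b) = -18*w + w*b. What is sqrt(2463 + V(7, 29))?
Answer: 2*sqrt(635) ≈ 50.398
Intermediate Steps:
V(w, b) = -18*w + b*w
sqrt(2463 + V(7, 29)) = sqrt(2463 + 7*(-18 + 29)) = sqrt(2463 + 7*11) = sqrt(2463 + 77) = sqrt(2540) = 2*sqrt(635)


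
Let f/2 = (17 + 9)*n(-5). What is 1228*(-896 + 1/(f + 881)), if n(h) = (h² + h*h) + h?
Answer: -3544026420/3221 ≈ -1.1003e+6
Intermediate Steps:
n(h) = h + 2*h² (n(h) = (h² + h²) + h = 2*h² + h = h + 2*h²)
f = 2340 (f = 2*((17 + 9)*(-5*(1 + 2*(-5)))) = 2*(26*(-5*(1 - 10))) = 2*(26*(-5*(-9))) = 2*(26*45) = 2*1170 = 2340)
1228*(-896 + 1/(f + 881)) = 1228*(-896 + 1/(2340 + 881)) = 1228*(-896 + 1/3221) = 1228*(-2886015/3221) = -3544026420/3221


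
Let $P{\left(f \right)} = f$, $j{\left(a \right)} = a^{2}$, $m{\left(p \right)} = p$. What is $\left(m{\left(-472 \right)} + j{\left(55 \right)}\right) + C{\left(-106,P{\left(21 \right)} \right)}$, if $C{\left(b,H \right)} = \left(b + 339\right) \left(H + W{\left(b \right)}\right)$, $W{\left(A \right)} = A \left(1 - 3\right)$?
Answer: $56842$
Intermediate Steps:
$W{\left(A \right)} = - 2 A$ ($W{\left(A \right)} = A \left(-2\right) = - 2 A$)
$C{\left(b,H \right)} = \left(339 + b\right) \left(H - 2 b\right)$ ($C{\left(b,H \right)} = \left(b + 339\right) \left(H - 2 b\right) = \left(339 + b\right) \left(H - 2 b\right)$)
$\left(m{\left(-472 \right)} + j{\left(55 \right)}\right) + C{\left(-106,P{\left(21 \right)} \right)} = \left(-472 + 55^{2}\right) + \left(\left(-678\right) \left(-106\right) - 2 \left(-106\right)^{2} + 339 \cdot 21 + 21 \left(-106\right)\right) = \left(-472 + 3025\right) + \left(71868 - 22472 + 7119 - 2226\right) = 2553 + \left(71868 - 22472 + 7119 - 2226\right) = 2553 + 54289 = 56842$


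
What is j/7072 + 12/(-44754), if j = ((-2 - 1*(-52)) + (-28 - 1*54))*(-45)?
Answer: 335213/1648439 ≈ 0.20335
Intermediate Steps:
j = 1440 (j = ((-2 + 52) + (-28 - 54))*(-45) = (50 - 82)*(-45) = -32*(-45) = 1440)
j/7072 + 12/(-44754) = 1440/7072 + 12/(-44754) = 1440*(1/7072) + 12*(-1/44754) = 45/221 - 2/7459 = 335213/1648439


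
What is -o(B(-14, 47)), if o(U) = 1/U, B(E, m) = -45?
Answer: 1/45 ≈ 0.022222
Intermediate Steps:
-o(B(-14, 47)) = -1/(-45) = -1*(-1/45) = 1/45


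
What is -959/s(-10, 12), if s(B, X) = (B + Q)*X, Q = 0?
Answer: 959/120 ≈ 7.9917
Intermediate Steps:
s(B, X) = B*X (s(B, X) = (B + 0)*X = B*X)
-959/s(-10, 12) = -959/((-10*12)) = -959/(-120) = -959*(-1/120) = 959/120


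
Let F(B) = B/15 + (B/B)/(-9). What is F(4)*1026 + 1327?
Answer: 7433/5 ≈ 1486.6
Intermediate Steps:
F(B) = -⅑ + B/15 (F(B) = B*(1/15) + 1*(-⅑) = B/15 - ⅑ = -⅑ + B/15)
F(4)*1026 + 1327 = (-⅑ + (1/15)*4)*1026 + 1327 = (-⅑ + 4/15)*1026 + 1327 = (7/45)*1026 + 1327 = 798/5 + 1327 = 7433/5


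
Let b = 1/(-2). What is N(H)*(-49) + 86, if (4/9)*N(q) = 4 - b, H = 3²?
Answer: -3281/8 ≈ -410.13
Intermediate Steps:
H = 9
b = -½ (b = 1*(-½) = -½ ≈ -0.50000)
N(q) = 81/8 (N(q) = 9*(4 - 1*(-½))/4 = 9*(4 + ½)/4 = (9/4)*(9/2) = 81/8)
N(H)*(-49) + 86 = (81/8)*(-49) + 86 = -3969/8 + 86 = -3281/8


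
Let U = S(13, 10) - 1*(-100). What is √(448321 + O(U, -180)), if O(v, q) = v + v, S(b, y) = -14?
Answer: √448493 ≈ 669.70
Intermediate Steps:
U = 86 (U = -14 - 1*(-100) = -14 + 100 = 86)
O(v, q) = 2*v
√(448321 + O(U, -180)) = √(448321 + 2*86) = √(448321 + 172) = √448493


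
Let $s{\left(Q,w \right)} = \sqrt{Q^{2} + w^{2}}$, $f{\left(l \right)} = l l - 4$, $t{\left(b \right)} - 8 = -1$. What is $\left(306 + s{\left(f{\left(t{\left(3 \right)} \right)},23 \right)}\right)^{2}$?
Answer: $\left(306 + \sqrt{2554}\right)^{2} \approx 1.2712 \cdot 10^{5}$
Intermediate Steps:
$t{\left(b \right)} = 7$ ($t{\left(b \right)} = 8 - 1 = 7$)
$f{\left(l \right)} = -4 + l^{2}$ ($f{\left(l \right)} = l^{2} - 4 = -4 + l^{2}$)
$\left(306 + s{\left(f{\left(t{\left(3 \right)} \right)},23 \right)}\right)^{2} = \left(306 + \sqrt{\left(-4 + 7^{2}\right)^{2} + 23^{2}}\right)^{2} = \left(306 + \sqrt{\left(-4 + 49\right)^{2} + 529}\right)^{2} = \left(306 + \sqrt{45^{2} + 529}\right)^{2} = \left(306 + \sqrt{2025 + 529}\right)^{2} = \left(306 + \sqrt{2554}\right)^{2}$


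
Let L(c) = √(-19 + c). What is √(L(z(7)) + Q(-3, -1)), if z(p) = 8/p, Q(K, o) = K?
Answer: √(-147 + 35*I*√35)/7 ≈ 1.0446 + 2.0227*I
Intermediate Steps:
√(L(z(7)) + Q(-3, -1)) = √(√(-19 + 8/7) - 3) = √(√(-125/7) - 3) = √(5*I*√35/7 - 3) = √(-3 + 5*I*√35/7)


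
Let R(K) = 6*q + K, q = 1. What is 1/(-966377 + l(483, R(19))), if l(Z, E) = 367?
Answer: -1/966010 ≈ -1.0352e-6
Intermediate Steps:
R(K) = 6 + K (R(K) = 6*1 + K = 6 + K)
1/(-966377 + l(483, R(19))) = 1/(-966377 + 367) = 1/(-966010) = -1/966010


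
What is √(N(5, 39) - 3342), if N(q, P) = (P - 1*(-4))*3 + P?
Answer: 23*I*√6 ≈ 56.338*I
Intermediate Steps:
N(q, P) = 12 + 4*P (N(q, P) = (P + 4)*3 + P = (4 + P)*3 + P = (12 + 3*P) + P = 12 + 4*P)
√(N(5, 39) - 3342) = √((12 + 4*39) - 3342) = √((12 + 156) - 3342) = √(168 - 3342) = √(-3174) = 23*I*√6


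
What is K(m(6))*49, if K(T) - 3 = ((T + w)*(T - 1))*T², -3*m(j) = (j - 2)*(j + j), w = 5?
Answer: 2345875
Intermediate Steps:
m(j) = -2*j*(-2 + j)/3 (m(j) = -(j - 2)*(j + j)/3 = -(-2 + j)*2*j/3 = -2*j*(-2 + j)/3)
K(T) = 3 + T²*(-1 + T)*(5 + T) (K(T) = 3 + ((T + 5)*(T - 1))*T² = 3 + ((5 + T)*(-1 + T))*T² = 3 + ((-1 + T)*(5 + T))*T² = 3 + T²*(-1 + T)*(5 + T))
K(m(6))*49 = (3 + ((⅔)*6*(2 - 1*6))⁴ - 5*16*(2 - 1*6)² + 4*((⅔)*6*(2 - 1*6))³)*49 = (3 + ((⅔)*6*(2 - 6))⁴ - 5*16*(2 - 6)² + 4*((⅔)*6*(2 - 6))³)*49 = (3 + ((⅔)*6*(-4))⁴ - 5*((⅔)*6*(-4))² + 4*((⅔)*6*(-4))³)*49 = (3 + (-16)⁴ - 5*(-16)² + 4*(-16)³)*49 = (3 + 65536 - 5*256 + 4*(-4096))*49 = (3 + 65536 - 1280 - 16384)*49 = 47875*49 = 2345875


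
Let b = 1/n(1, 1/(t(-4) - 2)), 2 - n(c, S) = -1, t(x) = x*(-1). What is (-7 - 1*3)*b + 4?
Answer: ⅔ ≈ 0.66667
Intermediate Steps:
t(x) = -x
n(c, S) = 3 (n(c, S) = 2 - 1*(-1) = 2 + 1 = 3)
b = ⅓ (b = 1/3 = ⅓ ≈ 0.33333)
(-7 - 1*3)*b + 4 = (-7 - 1*3)*(⅓) + 4 = (-7 - 3)*(⅓) + 4 = -10*⅓ + 4 = -10/3 + 4 = ⅔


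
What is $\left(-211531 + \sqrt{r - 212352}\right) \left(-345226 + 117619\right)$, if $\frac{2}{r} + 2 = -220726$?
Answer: $48145936317 - \frac{75869 i \sqrt{646623121015239}}{18394} \approx 4.8146 \cdot 10^{10} - 1.0489 \cdot 10^{8} i$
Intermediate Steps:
$r = - \frac{1}{110364}$ ($r = \frac{2}{-2 - 220726} = \frac{2}{-220728} = 2 \left(- \frac{1}{220728}\right) = - \frac{1}{110364} \approx -9.0609 \cdot 10^{-6}$)
$\left(-211531 + \sqrt{r - 212352}\right) \left(-345226 + 117619\right) = \left(-211531 + \sqrt{- \frac{1}{110364} - 212352}\right) \left(-345226 + 117619\right) = \left(-211531 + \sqrt{- \frac{23436016129}{110364}}\right) \left(-227607\right) = \left(-211531 + \frac{i \sqrt{646623121015239}}{55182}\right) \left(-227607\right) = 48145936317 - \frac{75869 i \sqrt{646623121015239}}{18394}$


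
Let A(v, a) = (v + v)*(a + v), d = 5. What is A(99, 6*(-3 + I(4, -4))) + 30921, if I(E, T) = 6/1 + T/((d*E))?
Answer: 269247/5 ≈ 53849.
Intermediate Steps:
I(E, T) = 6 + T/(5*E) (I(E, T) = 6/1 + T/((5*E)) = 6*1 + T*(1/(5*E)) = 6 + T/(5*E))
A(v, a) = 2*v*(a + v) (A(v, a) = (2*v)*(a + v) = 2*v*(a + v))
A(99, 6*(-3 + I(4, -4))) + 30921 = 2*99*(6*(-3 + (6 + (⅕)*(-4)/4)) + 99) + 30921 = 2*99*(6*(-3 + (6 + (⅕)*(-4)*(¼))) + 99) + 30921 = 2*99*(6*(-3 + (6 - ⅕)) + 99) + 30921 = 2*99*(6*(-3 + 29/5) + 99) + 30921 = 2*99*(6*(14/5) + 99) + 30921 = 2*99*(84/5 + 99) + 30921 = 2*99*(579/5) + 30921 = 114642/5 + 30921 = 269247/5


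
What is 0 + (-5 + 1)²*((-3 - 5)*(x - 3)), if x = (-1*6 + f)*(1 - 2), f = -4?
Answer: -896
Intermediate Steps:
x = 10 (x = (-1*6 - 4)*(1 - 2) = (-6 - 4)*(-1) = -10*(-1) = 10)
0 + (-5 + 1)²*((-3 - 5)*(x - 3)) = 0 + (-5 + 1)²*((-3 - 5)*(10 - 3)) = 0 + (-4)²*(-8*7) = 0 + 16*(-56) = 0 - 896 = -896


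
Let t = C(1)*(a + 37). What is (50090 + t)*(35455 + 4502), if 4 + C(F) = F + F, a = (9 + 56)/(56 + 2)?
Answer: 57953592843/29 ≈ 1.9984e+9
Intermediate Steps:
a = 65/58 ≈ 1.1207
C(F) = -4 + 2*F (C(F) = -4 + (F + F) = -4 + 2*F)
t = -2211/29 (t = (-4 + 2*1)*(65/58 + 37) = (-4 + 2)*(2211/58) = -2*2211/58 = -2211/29 ≈ -76.241)
(50090 + t)*(35455 + 4502) = (50090 - 2211/29)*(35455 + 4502) = (1450399/29)*39957 = 57953592843/29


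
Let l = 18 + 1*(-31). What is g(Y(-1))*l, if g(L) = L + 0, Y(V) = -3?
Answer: 39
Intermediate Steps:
g(L) = L
l = -13 (l = 18 - 31 = -13)
g(Y(-1))*l = -3*(-13) = 39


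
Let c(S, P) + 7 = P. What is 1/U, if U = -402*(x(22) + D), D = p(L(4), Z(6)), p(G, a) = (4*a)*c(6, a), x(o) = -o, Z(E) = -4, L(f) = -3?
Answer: -1/61908 ≈ -1.6153e-5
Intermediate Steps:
c(S, P) = -7 + P
p(G, a) = 4*a*(-7 + a) (p(G, a) = (4*a)*(-7 + a) = 4*a*(-7 + a))
D = 176 (D = 4*(-4)*(-7 - 4) = 4*(-4)*(-11) = 176)
U = -61908 (U = -402*(-1*22 + 176) = -402*(-22 + 176) = -402*154 = -61908)
1/U = 1/(-61908) = -1/61908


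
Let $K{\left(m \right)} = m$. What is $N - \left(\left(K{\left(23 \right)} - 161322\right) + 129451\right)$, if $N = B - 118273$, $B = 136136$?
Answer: $49711$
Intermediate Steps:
$N = 17863$ ($N = 136136 - 118273 = 17863$)
$N - \left(\left(K{\left(23 \right)} - 161322\right) + 129451\right) = 17863 - \left(\left(23 - 161322\right) + 129451\right) = 17863 - \left(-161299 + 129451\right) = 17863 - -31848 = 17863 + 31848 = 49711$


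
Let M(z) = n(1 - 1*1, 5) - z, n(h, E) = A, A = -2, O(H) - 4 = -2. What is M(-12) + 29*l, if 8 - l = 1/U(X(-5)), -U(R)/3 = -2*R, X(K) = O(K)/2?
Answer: 1423/6 ≈ 237.17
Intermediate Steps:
O(H) = 2 (O(H) = 4 - 2 = 2)
n(h, E) = -2
X(K) = 1 (X(K) = 2/2 = 2*(½) = 1)
M(z) = -2 - z
U(R) = 6*R (U(R) = -(-6)*R = 6*R)
l = 47/6 (l = 8 - 1/(6*1) = 8 - 1/6 = 8 - 1*⅙ = 8 - ⅙ = 47/6 ≈ 7.8333)
M(-12) + 29*l = (-2 - 1*(-12)) + 29*(47/6) = (-2 + 12) + 1363/6 = 10 + 1363/6 = 1423/6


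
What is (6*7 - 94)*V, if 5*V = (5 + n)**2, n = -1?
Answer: -832/5 ≈ -166.40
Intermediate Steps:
V = 16/5 (V = (5 - 1)**2/5 = (1/5)*4**2 = (1/5)*16 = 16/5 ≈ 3.2000)
(6*7 - 94)*V = (6*7 - 94)*(16/5) = (42 - 94)*(16/5) = -52*16/5 = -832/5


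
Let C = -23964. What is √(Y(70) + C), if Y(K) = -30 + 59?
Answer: I*√23935 ≈ 154.71*I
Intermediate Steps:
Y(K) = 29
√(Y(70) + C) = √(29 - 23964) = √(-23935) = I*√23935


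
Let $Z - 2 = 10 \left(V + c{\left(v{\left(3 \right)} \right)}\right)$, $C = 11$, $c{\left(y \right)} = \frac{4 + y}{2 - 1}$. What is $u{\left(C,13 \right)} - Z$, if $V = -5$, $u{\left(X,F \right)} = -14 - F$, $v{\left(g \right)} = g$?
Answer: $-49$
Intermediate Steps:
$c{\left(y \right)} = 4 + y$ ($c{\left(y \right)} = \frac{4 + y}{1} = \left(4 + y\right) 1 = 4 + y$)
$Z = 22$ ($Z = 2 + 10 \left(-5 + \left(4 + 3\right)\right) = 2 + 10 \left(-5 + 7\right) = 2 + 10 \cdot 2 = 2 + 20 = 22$)
$u{\left(C,13 \right)} - Z = \left(-14 - 13\right) - 22 = -27 - 22 = -49$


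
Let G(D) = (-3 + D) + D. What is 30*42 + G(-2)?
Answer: 1253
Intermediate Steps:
G(D) = -3 + 2*D
30*42 + G(-2) = 30*42 + (-3 + 2*(-2)) = 1260 + (-3 - 4) = 1260 - 7 = 1253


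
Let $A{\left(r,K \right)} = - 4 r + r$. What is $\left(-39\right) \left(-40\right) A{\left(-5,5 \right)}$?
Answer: $23400$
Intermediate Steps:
$A{\left(r,K \right)} = - 3 r$
$\left(-39\right) \left(-40\right) A{\left(-5,5 \right)} = \left(-39\right) \left(-40\right) \left(\left(-3\right) \left(-5\right)\right) = 1560 \cdot 15 = 23400$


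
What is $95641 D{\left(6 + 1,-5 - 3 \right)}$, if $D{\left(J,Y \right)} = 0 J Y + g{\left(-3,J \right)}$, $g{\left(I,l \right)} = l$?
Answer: $669487$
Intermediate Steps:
$D{\left(J,Y \right)} = J$ ($D{\left(J,Y \right)} = 0 J Y + J = 0 Y + J = 0 + J = J$)
$95641 D{\left(6 + 1,-5 - 3 \right)} = 95641 \left(6 + 1\right) = 95641 \cdot 7 = 669487$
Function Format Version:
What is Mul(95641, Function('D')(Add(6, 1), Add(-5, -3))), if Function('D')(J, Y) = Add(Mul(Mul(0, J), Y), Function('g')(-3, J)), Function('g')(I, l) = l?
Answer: 669487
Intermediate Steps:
Function('D')(J, Y) = J (Function('D')(J, Y) = Add(Mul(Mul(0, J), Y), J) = Add(Mul(0, Y), J) = Add(0, J) = J)
Mul(95641, Function('D')(Add(6, 1), Add(-5, -3))) = Mul(95641, Add(6, 1)) = Mul(95641, 7) = 669487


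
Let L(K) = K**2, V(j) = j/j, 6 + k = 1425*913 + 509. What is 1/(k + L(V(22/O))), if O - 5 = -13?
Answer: 1/1301529 ≈ 7.6833e-7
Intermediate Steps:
O = -8 (O = 5 - 13 = -8)
k = 1301528 (k = -6 + (1425*913 + 509) = -6 + (1301025 + 509) = -6 + 1301534 = 1301528)
V(j) = 1
1/(k + L(V(22/O))) = 1/(1301528 + 1**2) = 1/(1301528 + 1) = 1/1301529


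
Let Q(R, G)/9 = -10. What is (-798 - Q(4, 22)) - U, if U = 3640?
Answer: -4348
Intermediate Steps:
Q(R, G) = -90 (Q(R, G) = 9*(-10) = -90)
(-798 - Q(4, 22)) - U = (-798 - 1*(-90)) - 1*3640 = (-798 + 90) - 3640 = -708 - 3640 = -4348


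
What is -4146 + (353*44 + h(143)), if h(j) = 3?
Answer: 11389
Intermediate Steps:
-4146 + (353*44 + h(143)) = -4146 + (353*44 + 3) = -4146 + (15532 + 3) = -4146 + 15535 = 11389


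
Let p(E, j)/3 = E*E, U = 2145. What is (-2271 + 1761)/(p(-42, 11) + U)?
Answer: -170/2479 ≈ -0.068576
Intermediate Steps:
p(E, j) = 3*E² (p(E, j) = 3*(E*E) = 3*E²)
(-2271 + 1761)/(p(-42, 11) + U) = (-2271 + 1761)/(3*(-42)² + 2145) = -510/(3*1764 + 2145) = -510/(5292 + 2145) = -510/7437 = -510*1/7437 = -170/2479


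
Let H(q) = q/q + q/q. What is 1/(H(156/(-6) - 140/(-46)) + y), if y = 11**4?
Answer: 1/14643 ≈ 6.8292e-5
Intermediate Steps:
H(q) = 2 (H(q) = 1 + 1 = 2)
y = 14641
1/(H(156/(-6) - 140/(-46)) + y) = 1/(2 + 14641) = 1/14643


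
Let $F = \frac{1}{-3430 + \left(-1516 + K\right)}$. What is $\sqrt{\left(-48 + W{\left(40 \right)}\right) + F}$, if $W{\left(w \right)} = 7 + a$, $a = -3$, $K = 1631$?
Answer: $\frac{i \sqrt{483529215}}{3315} \approx 6.6333 i$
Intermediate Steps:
$W{\left(w \right)} = 4$ ($W{\left(w \right)} = 7 - 3 = 4$)
$F = - \frac{1}{3315}$ ($F = \frac{1}{-3430 + \left(-1516 + 1631\right)} = \frac{1}{-3430 + 115} = \frac{1}{-3315} = - \frac{1}{3315} \approx -0.00030166$)
$\sqrt{\left(-48 + W{\left(40 \right)}\right) + F} = \sqrt{\left(-48 + 4\right) - \frac{1}{3315}} = \sqrt{-44 - \frac{1}{3315}} = \sqrt{- \frac{145861}{3315}} = \frac{i \sqrt{483529215}}{3315}$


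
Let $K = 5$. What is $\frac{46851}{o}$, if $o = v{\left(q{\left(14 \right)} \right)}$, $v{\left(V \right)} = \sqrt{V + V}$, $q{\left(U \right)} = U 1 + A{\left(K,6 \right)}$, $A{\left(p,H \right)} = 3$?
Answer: $\frac{46851 \sqrt{34}}{34} \approx 8034.9$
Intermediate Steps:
$q{\left(U \right)} = 3 + U$ ($q{\left(U \right)} = U 1 + 3 = U + 3 = 3 + U$)
$v{\left(V \right)} = \sqrt{2} \sqrt{V}$ ($v{\left(V \right)} = \sqrt{2 V} = \sqrt{2} \sqrt{V}$)
$o = \sqrt{34}$ ($o = \sqrt{2} \sqrt{3 + 14} = \sqrt{2} \sqrt{17} = \sqrt{34} \approx 5.8309$)
$\frac{46851}{o} = \frac{46851}{\sqrt{34}} = 46851 \frac{\sqrt{34}}{34} = \frac{46851 \sqrt{34}}{34}$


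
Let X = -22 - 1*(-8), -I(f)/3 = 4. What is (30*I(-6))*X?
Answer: 5040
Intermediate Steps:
I(f) = -12 (I(f) = -3*4 = -12)
X = -14 (X = -22 + 8 = -14)
(30*I(-6))*X = (30*(-12))*(-14) = -360*(-14) = 5040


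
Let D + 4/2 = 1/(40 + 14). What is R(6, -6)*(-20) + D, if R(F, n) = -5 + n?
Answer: 11773/54 ≈ 218.02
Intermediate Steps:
D = -107/54 (D = -2 + 1/(40 + 14) = -2 + 1/54 = -107/54 ≈ -1.9815)
R(6, -6)*(-20) + D = (-5 - 6)*(-20) - 107/54 = -11*(-20) - 107/54 = 220 - 107/54 = 11773/54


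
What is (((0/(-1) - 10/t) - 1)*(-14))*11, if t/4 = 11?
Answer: 189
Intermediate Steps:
t = 44 (t = 4*11 = 44)
(((0/(-1) - 10/t) - 1)*(-14))*11 = (((0/(-1) - 10/44) - 1)*(-14))*11 = (((0*(-1) - 10*1/44) - 1)*(-14))*11 = (((0 - 5/22) - 1)*(-14))*11 = ((-5/22 - 1)*(-14))*11 = -27/22*(-14)*11 = (189/11)*11 = 189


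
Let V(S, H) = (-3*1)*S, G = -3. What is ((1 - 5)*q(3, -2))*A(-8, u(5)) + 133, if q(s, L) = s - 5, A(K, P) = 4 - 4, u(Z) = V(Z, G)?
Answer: 133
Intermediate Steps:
V(S, H) = -3*S
u(Z) = -3*Z
A(K, P) = 0
q(s, L) = -5 + s
((1 - 5)*q(3, -2))*A(-8, u(5)) + 133 = ((1 - 5)*(-5 + 3))*0 + 133 = -4*(-2)*0 + 133 = 8*0 + 133 = 0 + 133 = 133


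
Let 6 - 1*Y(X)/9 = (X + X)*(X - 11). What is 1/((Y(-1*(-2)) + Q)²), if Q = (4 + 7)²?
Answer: 1/249001 ≈ 4.0160e-6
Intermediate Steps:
Y(X) = 54 - 18*X*(-11 + X) (Y(X) = 54 - 9*(X + X)*(X - 11) = 54 - 9*2*X*(-11 + X) = 54 - 18*X*(-11 + X))
Q = 121 (Q = 11² = 121)
1/((Y(-1*(-2)) + Q)²) = 1/(((54 - 18*(-1*(-2))² + 198*(-1*(-2))) + 121)²) = 1/(((54 - 18*2² + 198*2) + 121)²) = 1/(((54 - 18*4 + 396) + 121)²) = 1/(((54 - 72 + 396) + 121)²) = 1/((378 + 121)²) = 1/(499²) = 1/249001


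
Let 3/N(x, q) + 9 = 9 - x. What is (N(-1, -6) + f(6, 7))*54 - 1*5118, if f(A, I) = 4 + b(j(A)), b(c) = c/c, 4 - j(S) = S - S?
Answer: -4686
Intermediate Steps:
j(S) = 4 (j(S) = 4 - (S - S) = 4 - 1*0 = 4 + 0 = 4)
b(c) = 1
N(x, q) = -3/x (N(x, q) = 3/(-9 + (9 - x)) = 3/((-x)) = 3*(-1/x) = -3/x)
f(A, I) = 5 (f(A, I) = 4 + 1 = 5)
(N(-1, -6) + f(6, 7))*54 - 1*5118 = (-3/(-1) + 5)*54 - 1*5118 = (-3*(-1) + 5)*54 - 5118 = (3 + 5)*54 - 5118 = 8*54 - 5118 = 432 - 5118 = -4686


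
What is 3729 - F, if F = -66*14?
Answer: 4653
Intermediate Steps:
F = -924
3729 - F = 3729 - 1*(-924) = 3729 + 924 = 4653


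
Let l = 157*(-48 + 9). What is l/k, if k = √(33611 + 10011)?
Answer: -6123*√43622/43622 ≈ -29.316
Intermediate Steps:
l = -6123 (l = 157*(-39) = -6123)
k = √43622 ≈ 208.86
l/k = -6123*√43622/43622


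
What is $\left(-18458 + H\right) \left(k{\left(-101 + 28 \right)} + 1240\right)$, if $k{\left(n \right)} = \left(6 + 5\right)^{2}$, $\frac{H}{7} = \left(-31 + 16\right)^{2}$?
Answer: $-22977763$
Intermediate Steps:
$H = 1575$ ($H = 7 \left(-31 + 16\right)^{2} = 7 \left(-15\right)^{2} = 7 \cdot 225 = 1575$)
$k{\left(n \right)} = 121$ ($k{\left(n \right)} = 11^{2} = 121$)
$\left(-18458 + H\right) \left(k{\left(-101 + 28 \right)} + 1240\right) = \left(-18458 + 1575\right) \left(121 + 1240\right) = \left(-16883\right) 1361 = -22977763$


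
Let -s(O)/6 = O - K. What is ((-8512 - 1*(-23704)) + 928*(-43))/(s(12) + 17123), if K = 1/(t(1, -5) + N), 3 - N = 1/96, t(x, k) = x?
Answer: -9464696/6531109 ≈ -1.4492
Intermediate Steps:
N = 287/96 (N = 3 - 1/96 = 287/96 ≈ 2.9896)
K = 96/383 (K = 1/(1 + 287/96) = 1/(383/96) = 96/383 ≈ 0.25065)
s(O) = 576/383 - 6*O (s(O) = -6*(O - 1*96/383) = -6*(O - 96/383) = -6*(-96/383 + O) = 576/383 - 6*O)
((-8512 - 1*(-23704)) + 928*(-43))/(s(12) + 17123) = ((-8512 - 1*(-23704)) + 928*(-43))/((576/383 - 6*12) + 17123) = ((-8512 + 23704) - 39904)/((576/383 - 72) + 17123) = (15192 - 39904)/(-27000/383 + 17123) = -24712/6531109/383 = -24712*383/6531109 = -9464696/6531109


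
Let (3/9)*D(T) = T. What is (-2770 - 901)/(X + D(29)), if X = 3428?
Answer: -3671/3515 ≈ -1.0444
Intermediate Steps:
D(T) = 3*T
(-2770 - 901)/(X + D(29)) = (-2770 - 901)/(3428 + 3*29) = -3671/(3428 + 87) = -3671/3515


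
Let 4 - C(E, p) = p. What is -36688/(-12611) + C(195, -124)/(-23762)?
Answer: 435083024/149831291 ≈ 2.9038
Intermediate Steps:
C(E, p) = 4 - p
-36688/(-12611) + C(195, -124)/(-23762) = -36688/(-12611) + (4 - 1*(-124))/(-23762) = -36688*(-1/12611) + (4 + 124)*(-1/23762) = 36688/12611 + 128*(-1/23762) = 36688/12611 - 64/11881 = 435083024/149831291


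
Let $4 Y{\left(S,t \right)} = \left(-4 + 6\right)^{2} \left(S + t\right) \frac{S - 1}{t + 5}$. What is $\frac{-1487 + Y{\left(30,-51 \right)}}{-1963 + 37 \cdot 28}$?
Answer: $\frac{67793}{42642} \approx 1.5898$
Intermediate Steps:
$Y{\left(S,t \right)} = \frac{\left(-1 + S\right) \left(4 S + 4 t\right)}{4 \left(5 + t\right)}$ ($Y{\left(S,t \right)} = \frac{\left(-4 + 6\right)^{2} \left(S + t\right) \frac{S - 1}{t + 5}}{4} = \frac{2^{2} \left(S + t\right) \frac{-1 + S}{5 + t}}{4} = \frac{4 \left(S + t\right) \frac{-1 + S}{5 + t}}{4} = \frac{\left(4 S + 4 t\right) \frac{-1 + S}{5 + t}}{4} = \frac{\frac{1}{5 + t} \left(-1 + S\right) \left(4 S + 4 t\right)}{4} = \frac{\left(-1 + S\right) \left(4 S + 4 t\right)}{4 \left(5 + t\right)}$)
$\frac{-1487 + Y{\left(30,-51 \right)}}{-1963 + 37 \cdot 28} = \frac{-1487 + \frac{30^{2} - 30 - -51 + 30 \left(-51\right)}{5 - 51}}{-1963 + 37 \cdot 28} = \frac{-1487 + \frac{900 - 30 + 51 - 1530}{-46}}{-1963 + 1036} = \frac{-1487 - - \frac{609}{46}}{-927} = \left(-1487 + \frac{609}{46}\right) \left(- \frac{1}{927}\right) = \left(- \frac{67793}{46}\right) \left(- \frac{1}{927}\right) = \frac{67793}{42642}$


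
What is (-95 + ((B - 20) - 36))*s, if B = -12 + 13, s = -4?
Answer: 600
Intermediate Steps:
B = 1
(-95 + ((B - 20) - 36))*s = (-95 + ((1 - 20) - 36))*(-4) = (-95 + (-19 - 36))*(-4) = (-95 - 55)*(-4) = -150*(-4) = 600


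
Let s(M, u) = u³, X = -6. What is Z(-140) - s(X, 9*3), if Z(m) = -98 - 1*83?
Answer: -19864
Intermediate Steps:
Z(m) = -181 (Z(m) = -98 - 83 = -181)
Z(-140) - s(X, 9*3) = -181 - (9*3)³ = -181 - 1*27³ = -181 - 1*19683 = -181 - 19683 = -19864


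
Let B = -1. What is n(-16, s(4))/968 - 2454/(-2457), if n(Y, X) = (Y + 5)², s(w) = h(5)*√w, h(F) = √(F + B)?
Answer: 7363/6552 ≈ 1.1238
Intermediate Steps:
h(F) = √(-1 + F) (h(F) = √(F - 1) = √(-1 + F))
s(w) = 2*√w (s(w) = √(-1 + 5)*√w = √4*√w = 2*√w)
n(Y, X) = (5 + Y)²
n(-16, s(4))/968 - 2454/(-2457) = (5 - 16)²/968 - 2454/(-2457) = (-11)²*(1/968) - 2454*(-1/2457) = 121*(1/968) + 818/819 = ⅛ + 818/819 = 7363/6552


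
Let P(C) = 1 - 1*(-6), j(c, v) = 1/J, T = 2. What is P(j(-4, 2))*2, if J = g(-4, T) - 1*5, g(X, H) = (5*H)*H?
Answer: 14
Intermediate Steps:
g(X, H) = 5*H**2
J = 15 (J = 5*2**2 - 1*5 = 5*4 - 5 = 20 - 5 = 15)
j(c, v) = 1/15
P(C) = 7 (P(C) = 1 + 6 = 7)
P(j(-4, 2))*2 = 7*2 = 14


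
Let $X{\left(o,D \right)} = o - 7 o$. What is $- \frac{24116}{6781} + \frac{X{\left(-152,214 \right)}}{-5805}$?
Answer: $- \frac{48725884}{13121235} \approx -3.7135$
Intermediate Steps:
$X{\left(o,D \right)} = - 6 o$
$- \frac{24116}{6781} + \frac{X{\left(-152,214 \right)}}{-5805} = - \frac{24116}{6781} + \frac{\left(-6\right) \left(-152\right)}{-5805} = \left(-24116\right) \frac{1}{6781} + 912 \left(- \frac{1}{5805}\right) = - \frac{24116}{6781} - \frac{304}{1935} = - \frac{48725884}{13121235}$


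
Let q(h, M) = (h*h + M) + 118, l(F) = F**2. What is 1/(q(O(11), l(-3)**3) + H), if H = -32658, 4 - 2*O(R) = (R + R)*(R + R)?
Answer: 1/25789 ≈ 3.8776e-5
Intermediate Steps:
O(R) = 2 - 2*R**2 (O(R) = 2 - (R + R)*(R + R)/2 = 2 - 2*R*2*R/2 = 2 - 2*R**2)
q(h, M) = 118 + M + h**2 (q(h, M) = (h**2 + M) + 118 = (M + h**2) + 118 = 118 + M + h**2)
1/(q(O(11), l(-3)**3) + H) = 1/((118 + ((-3)**2)**3 + (2 - 2*11**2)**2) - 32658) = 1/((118 + 9**3 + (2 - 2*121)**2) - 32658) = 1/((118 + 729 + (2 - 242)**2) - 32658) = 1/((118 + 729 + (-240)**2) - 32658) = 1/((118 + 729 + 57600) - 32658) = 1/(58447 - 32658) = 1/25789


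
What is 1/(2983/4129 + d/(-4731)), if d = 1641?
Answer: 6511433/2445628 ≈ 2.6625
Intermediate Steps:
1/(2983/4129 + d/(-4731)) = 1/(2983/4129 + 1641/(-4731)) = 1/(2983*(1/4129) + 1641*(-1/4731)) = 1/(2983/4129 - 547/1577) = 1/(2445628/6511433) = 6511433/2445628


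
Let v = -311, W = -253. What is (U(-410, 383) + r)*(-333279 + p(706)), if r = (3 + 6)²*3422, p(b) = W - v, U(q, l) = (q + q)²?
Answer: -316420663622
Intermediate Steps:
U(q, l) = 4*q² (U(q, l) = (2*q)² = 4*q²)
p(b) = 58 (p(b) = -253 - 1*(-311) = -253 + 311 = 58)
r = 277182 (r = 9²*3422 = 81*3422 = 277182)
(U(-410, 383) + r)*(-333279 + p(706)) = (4*(-410)² + 277182)*(-333279 + 58) = (4*168100 + 277182)*(-333221) = (672400 + 277182)*(-333221) = 949582*(-333221) = -316420663622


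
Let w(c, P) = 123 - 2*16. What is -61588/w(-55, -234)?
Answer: -61588/91 ≈ -676.79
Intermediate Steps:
w(c, P) = 91 (w(c, P) = 123 - 1*32 = 123 - 32 = 91)
-61588/w(-55, -234) = -61588/91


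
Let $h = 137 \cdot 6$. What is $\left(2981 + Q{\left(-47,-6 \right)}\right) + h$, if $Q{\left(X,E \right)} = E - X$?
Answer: $3844$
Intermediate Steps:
$h = 822$
$\left(2981 + Q{\left(-47,-6 \right)}\right) + h = \left(2981 - -41\right) + 822 = \left(2981 + \left(-6 + 47\right)\right) + 822 = \left(2981 + 41\right) + 822 = 3022 + 822 = 3844$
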